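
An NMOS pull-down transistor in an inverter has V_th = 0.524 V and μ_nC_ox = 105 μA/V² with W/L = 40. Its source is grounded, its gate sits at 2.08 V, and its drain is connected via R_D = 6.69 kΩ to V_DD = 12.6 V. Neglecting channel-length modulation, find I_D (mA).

V_GS = V_G = 2.08 V, so V_ov = 2.08 − 0.524 = 1.56 V.
k_n = μ_nC_ox · (W/L) = 4.2 mA/V².
Assume saturation: I_D = ½ k_n V_ov² = 0.5 × 4.2 × 1.56² = 5.08 mA, giving V_DS = V_DD − I_D R_D = 12.6 − 5.08 × 6.69 = -21.4 V.
But -21.4 V < V_ov = 1.56 V, so the device is actually in triode.
In triode I_D = k_n[V_ov V_DS − ½ V_DS²] and I_D = (V_DD − V_DS)/R_D. Equating: 14 V_DS² − 44.72 V_DS + 12.6 = 0, giving V_DS = 0.312 V (the root below V_ov).
I_D = (12.6 − 0.312) / 6.69 = 1.84 mA.

I_D = 1.84 mA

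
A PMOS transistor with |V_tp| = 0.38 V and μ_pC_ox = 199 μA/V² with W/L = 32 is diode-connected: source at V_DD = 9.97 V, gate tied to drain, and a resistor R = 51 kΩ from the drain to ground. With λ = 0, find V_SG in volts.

With gate tied to drain, V_SG = V_SD ≥ V_SG − |V_tp|, so the device is in saturation.
k_p = μ_pC_ox · (W/L) = 6.368 mA/V².
KCL at the drain: ½ k_p (V_SG − |V_tp|)² = (V_DD − V_SG)/R.
Let x = V_SG − 0.38. Then 162 x² + x − 9.59 = 0, giving x = 0.24 V (positive root), so V_SG = 0.62 V.
I_D = (V_DD − V_SG)/R = (9.97 − 0.62) / 51 = 0.183 mA.

V_SG = 0.620 V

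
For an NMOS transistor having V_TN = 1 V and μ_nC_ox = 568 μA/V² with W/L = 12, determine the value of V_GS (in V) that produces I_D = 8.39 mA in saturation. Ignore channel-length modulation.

V_GS = 2.57 V

k_n = μ_nC_ox · (W/L) = 6.816 mA/V².
In saturation I_D = ½ k_n (V_GS − V_TN)², so V_GS − V_TN = √(2 I_D / k_n) = √(2 × 8.39 / 6.816) = 1.57 V.
V_GS = 1 + 1.57 = 2.57 V.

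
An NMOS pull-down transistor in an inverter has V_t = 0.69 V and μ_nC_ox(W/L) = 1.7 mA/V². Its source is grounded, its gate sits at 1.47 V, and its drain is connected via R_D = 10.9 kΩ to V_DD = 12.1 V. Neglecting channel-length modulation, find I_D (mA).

I_D = 0.517 mA

V_GS = V_G = 1.47 V, so V_ov = 1.47 − 0.69 = 0.78 V.
Assume saturation: I_D = ½ k_n V_ov² = 0.5 × 1.7 × 0.78² = 0.517 mA, giving V_DS = V_DD − I_D R_D = 12.1 − 0.517 × 10.9 = 6.46 V.
V_DS = 6.46 V ≥ V_ov = 0.78 V, confirming saturation.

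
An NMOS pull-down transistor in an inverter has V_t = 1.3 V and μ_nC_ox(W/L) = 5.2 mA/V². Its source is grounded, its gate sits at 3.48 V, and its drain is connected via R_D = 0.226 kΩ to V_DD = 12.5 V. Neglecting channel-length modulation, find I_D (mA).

V_GS = V_G = 3.48 V, so V_ov = 3.48 − 1.3 = 2.18 V.
Assume saturation: I_D = ½ k_n V_ov² = 0.5 × 5.2 × 2.18² = 12.4 mA, giving V_DS = V_DD − I_D R_D = 12.5 − 12.4 × 0.226 = 9.71 V.
V_DS = 9.71 V ≥ V_ov = 2.18 V, confirming saturation.

I_D = 12.4 mA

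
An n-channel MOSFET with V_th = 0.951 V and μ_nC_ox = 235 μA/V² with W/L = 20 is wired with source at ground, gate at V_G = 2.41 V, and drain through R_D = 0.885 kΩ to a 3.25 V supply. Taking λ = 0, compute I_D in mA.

V_GS = V_G = 2.41 V, so V_ov = 2.41 − 0.951 = 1.46 V.
k_n = μ_nC_ox · (W/L) = 4.7 mA/V².
Assume saturation: I_D = ½ k_n V_ov² = 0.5 × 4.7 × 1.46² = 5 mA, giving V_DS = V_DD − I_D R_D = 3.25 − 5 × 0.885 = -1.18 V.
But -1.18 V < V_ov = 1.46 V, so the device is actually in triode.
In triode I_D = k_n[V_ov V_DS − ½ V_DS²] and I_D = (V_DD − V_DS)/R_D. Equating: 2.08 V_DS² − 7.069 V_DS + 3.25 = 0, giving V_DS = 0.548 V (the root below V_ov).
I_D = (3.25 − 0.548) / 0.885 = 3.05 mA.

I_D = 3.05 mA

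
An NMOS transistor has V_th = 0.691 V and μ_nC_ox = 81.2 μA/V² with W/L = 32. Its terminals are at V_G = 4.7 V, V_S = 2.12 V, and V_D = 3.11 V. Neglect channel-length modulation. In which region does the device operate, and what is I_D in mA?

V_GS = V_G − V_S = 4.7 − 2.12 = 2.58 V; V_DS = V_D − V_S = 3.11 − 2.12 = 0.99 V.
k_n = μ_nC_ox · (W/L) = 2.598 mA/V².
V_ov = V_GS − V_th = 2.58 − 0.691 = 1.89 V.
Since V_DS = 0.99 V < V_ov = 1.89 V, the device is in the triode region.
I_D = k_n [V_ov · V_DS − ½ V_DS²] = 2.598 × [1.89 × 0.99 − 0.5 × 0.99²] = 3.59 mA.

Triode; I_D = 3.59 mA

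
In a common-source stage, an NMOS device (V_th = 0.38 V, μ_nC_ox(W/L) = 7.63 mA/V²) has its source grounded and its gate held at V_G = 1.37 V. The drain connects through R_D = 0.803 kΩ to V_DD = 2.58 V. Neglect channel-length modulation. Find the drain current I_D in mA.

V_GS = V_G = 1.37 V, so V_ov = 1.37 − 0.38 = 0.99 V.
Assume saturation: I_D = ½ k_n V_ov² = 0.5 × 7.63 × 0.99² = 3.74 mA, giving V_DS = V_DD − I_D R_D = 2.58 − 3.74 × 0.803 = -0.422 V.
But -0.422 V < V_ov = 0.99 V, so the device is actually in triode.
In triode I_D = k_n[V_ov V_DS − ½ V_DS²] and I_D = (V_DD − V_DS)/R_D. Equating: 3.06 V_DS² − 7.066 V_DS + 2.58 = 0, giving V_DS = 0.455 V (the root below V_ov).
I_D = (2.58 − 0.455) / 0.803 = 2.65 mA.

I_D = 2.65 mA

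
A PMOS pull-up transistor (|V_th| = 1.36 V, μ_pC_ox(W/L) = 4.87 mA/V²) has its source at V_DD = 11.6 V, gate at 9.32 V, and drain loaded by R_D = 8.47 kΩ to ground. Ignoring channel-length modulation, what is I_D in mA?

I_D = 1.33 mA

V_SG = V_DD − V_G = 11.6 − 9.32 = 2.28 V, so V_ov = 2.28 − 1.36 = 0.92 V.
Assume saturation: I_D = ½ k_p V_ov² = 0.5 × 4.87 × 0.92² = 2.06 mA, giving V_SD = V_DD − I_D R_D = 11.6 − 2.06 × 8.47 = -5.86 V.
But -5.86 V < V_ov = 0.92 V, so the device is actually in triode.
In triode I_D = k_p[V_ov V_SD − ½ V_SD²] and I_D = (V_DD − V_SD)/R_D. Equating: 20.6 V_SD² − 38.95 V_SD + 11.6 = 0, giving V_SD = 0.371 V (the root below V_ov).
I_D = (11.6 − 0.371) / 8.47 = 1.33 mA.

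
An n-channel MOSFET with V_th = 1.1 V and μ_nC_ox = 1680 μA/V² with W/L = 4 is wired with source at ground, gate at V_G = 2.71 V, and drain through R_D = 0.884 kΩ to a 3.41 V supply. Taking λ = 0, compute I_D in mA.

I_D = 3.45 mA

V_GS = V_G = 2.71 V, so V_ov = 2.71 − 1.1 = 1.61 V.
k_n = μ_nC_ox · (W/L) = 6.72 mA/V².
Assume saturation: I_D = ½ k_n V_ov² = 0.5 × 6.72 × 1.61² = 8.71 mA, giving V_DS = V_DD − I_D R_D = 3.41 − 8.71 × 0.884 = -4.29 V.
But -4.29 V < V_ov = 1.61 V, so the device is actually in triode.
In triode I_D = k_n[V_ov V_DS − ½ V_DS²] and I_D = (V_DD − V_DS)/R_D. Equating: 2.97 V_DS² − 10.56 V_DS + 3.41 = 0, giving V_DS = 0.359 V (the root below V_ov).
I_D = (3.41 − 0.359) / 0.884 = 3.45 mA.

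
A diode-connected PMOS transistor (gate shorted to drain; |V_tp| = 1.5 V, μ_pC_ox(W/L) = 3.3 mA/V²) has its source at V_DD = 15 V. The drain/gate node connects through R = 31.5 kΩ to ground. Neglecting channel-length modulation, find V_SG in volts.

With gate tied to drain, V_SG = V_SD ≥ V_SG − |V_tp|, so the device is in saturation.
KCL at the drain: ½ k_p (V_SG − |V_tp|)² = (V_DD − V_SG)/R.
Let x = V_SG − 1.5. Then 52 x² + x − 13.5 = 0, giving x = 0.5 V (positive root), so V_SG = 2 V.
I_D = (V_DD − V_SG)/R = (15 − 2) / 31.5 = 0.413 mA.

V_SG = 2.00 V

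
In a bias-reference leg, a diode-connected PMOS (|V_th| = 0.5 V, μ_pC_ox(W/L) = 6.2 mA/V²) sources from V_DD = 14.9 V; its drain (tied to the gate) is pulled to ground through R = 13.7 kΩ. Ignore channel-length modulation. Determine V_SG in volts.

V_SG = 1.07 V

With gate tied to drain, V_SG = V_SD ≥ V_SG − |V_th|, so the device is in saturation.
KCL at the drain: ½ k_p (V_SG − |V_th|)² = (V_DD − V_SG)/R.
Let x = V_SG − 0.5. Then 42.5 x² + x − 14.4 = 0, giving x = 0.571 V (positive root), so V_SG = 1.07 V.
I_D = (V_DD − V_SG)/R = (14.9 − 1.07) / 13.7 = 1.01 mA.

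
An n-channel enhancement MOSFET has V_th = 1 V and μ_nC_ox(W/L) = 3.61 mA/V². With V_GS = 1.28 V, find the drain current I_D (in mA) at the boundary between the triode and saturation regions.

I_D = 0.142 mA

At the boundary V_DS = V_ov = V_GS − V_th = 1.28 − 1 = 0.28 V.
I_D = ½ k_n V_ov² = 0.5 × 3.61 × 0.28² = 0.142 mA.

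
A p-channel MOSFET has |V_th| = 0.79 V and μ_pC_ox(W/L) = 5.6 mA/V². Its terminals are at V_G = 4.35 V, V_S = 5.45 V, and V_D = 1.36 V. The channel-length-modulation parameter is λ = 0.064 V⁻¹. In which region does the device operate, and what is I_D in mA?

Saturation; I_D = 0.340 mA

V_SG = V_S − V_G = 5.45 − 4.35 = 1.1 V; V_SD = V_S − V_D = 5.45 − 1.36 = 4.09 V.
V_ov = V_SG − |V_th| = 1.1 − 0.79 = 0.31 V.
Since V_SD = 4.09 V ≥ V_ov = 0.31 V, the device is in saturation.
I_D = ½ k_p V_ov² (1 + λ V_SD) = 0.5 × 5.6 × 0.31² × (1 + 0.064 × 4.09) = 0.34 mA.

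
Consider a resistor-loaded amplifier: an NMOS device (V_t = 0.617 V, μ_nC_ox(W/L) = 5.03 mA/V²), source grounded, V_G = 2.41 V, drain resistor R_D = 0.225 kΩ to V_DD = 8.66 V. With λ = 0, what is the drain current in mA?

V_GS = V_G = 2.41 V, so V_ov = 2.41 − 0.617 = 1.79 V.
Assume saturation: I_D = ½ k_n V_ov² = 0.5 × 5.03 × 1.79² = 8.09 mA, giving V_DS = V_DD − I_D R_D = 8.66 − 8.09 × 0.225 = 6.84 V.
V_DS = 6.84 V ≥ V_ov = 1.79 V, confirming saturation.

I_D = 8.09 mA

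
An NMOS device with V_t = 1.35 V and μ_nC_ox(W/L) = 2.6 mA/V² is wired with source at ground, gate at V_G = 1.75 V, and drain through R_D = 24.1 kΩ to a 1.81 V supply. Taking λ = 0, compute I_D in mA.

I_D = 0.0719 mA

V_GS = V_G = 1.75 V, so V_ov = 1.75 − 1.35 = 0.4 V.
Assume saturation: I_D = ½ k_n V_ov² = 0.5 × 2.6 × 0.4² = 0.208 mA, giving V_DS = V_DD − I_D R_D = 1.81 − 0.208 × 24.1 = -3.2 V.
But -3.2 V < V_ov = 0.4 V, so the device is actually in triode.
In triode I_D = k_n[V_ov V_DS − ½ V_DS²] and I_D = (V_DD − V_DS)/R_D. Equating: 31.3 V_DS² − 26.06 V_DS + 1.81 = 0, giving V_DS = 0.0765 V (the root below V_ov).
I_D = (1.81 − 0.0765) / 24.1 = 0.0719 mA.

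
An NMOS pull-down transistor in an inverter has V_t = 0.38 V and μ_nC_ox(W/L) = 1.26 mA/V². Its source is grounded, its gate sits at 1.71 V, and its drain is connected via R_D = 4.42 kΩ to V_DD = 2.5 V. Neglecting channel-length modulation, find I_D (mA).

V_GS = V_G = 1.71 V, so V_ov = 1.71 − 0.38 = 1.33 V.
Assume saturation: I_D = ½ k_n V_ov² = 0.5 × 1.26 × 1.33² = 1.11 mA, giving V_DS = V_DD − I_D R_D = 2.5 − 1.11 × 4.42 = -2.43 V.
But -2.43 V < V_ov = 1.33 V, so the device is actually in triode.
In triode I_D = k_n[V_ov V_DS − ½ V_DS²] and I_D = (V_DD − V_DS)/R_D. Equating: 2.78 V_DS² − 8.407 V_DS + 2.5 = 0, giving V_DS = 0.334 V (the root below V_ov).
I_D = (2.5 − 0.334) / 4.42 = 0.49 mA.

I_D = 0.490 mA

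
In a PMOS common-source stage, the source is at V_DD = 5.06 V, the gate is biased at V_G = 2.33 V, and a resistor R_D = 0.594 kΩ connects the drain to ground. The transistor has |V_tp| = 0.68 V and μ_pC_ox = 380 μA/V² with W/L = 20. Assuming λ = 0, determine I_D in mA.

V_SG = V_DD − V_G = 5.06 − 2.33 = 2.73 V, so V_ov = 2.73 − 0.68 = 2.05 V.
k_p = μ_pC_ox · (W/L) = 7.6 mA/V².
Assume saturation: I_D = ½ k_p V_ov² = 0.5 × 7.6 × 2.05² = 16 mA, giving V_SD = V_DD − I_D R_D = 5.06 − 16 × 0.594 = -4.43 V.
But -4.43 V < V_ov = 2.05 V, so the device is actually in triode.
In triode I_D = k_p[V_ov V_SD − ½ V_SD²] and I_D = (V_DD − V_SD)/R_D. Equating: 2.26 V_SD² − 10.25 V_SD + 5.06 = 0, giving V_SD = 0.563 V (the root below V_ov).
I_D = (5.06 − 0.563) / 0.594 = 7.57 mA.

I_D = 7.57 mA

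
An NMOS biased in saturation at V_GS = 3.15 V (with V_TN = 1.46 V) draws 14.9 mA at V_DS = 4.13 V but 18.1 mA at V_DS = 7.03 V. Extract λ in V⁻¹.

λ = 0.107 V⁻¹

With V_GS fixed, I_D ∝ (1 + λ V_DS) in saturation, so I_D2/I_D1 = (1 + λ V_DS2)/(1 + λ V_DS1).
18.1/14.9 = 1.215 = (1 + 7.03 λ)/(1 + 4.13 λ).
Solving: λ (I_D1 V_DS2 − I_D2 V_DS1) = I_D2 − I_D1, so λ = (18.1 − 14.9) / (14.9 × 7.03 − 18.1 × 4.13) = 3.2 / 30 = 0.107 V⁻¹.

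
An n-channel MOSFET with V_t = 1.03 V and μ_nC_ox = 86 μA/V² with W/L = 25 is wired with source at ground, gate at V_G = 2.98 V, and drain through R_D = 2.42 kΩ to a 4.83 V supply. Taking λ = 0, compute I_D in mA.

V_GS = V_G = 2.98 V, so V_ov = 2.98 − 1.03 = 1.95 V.
k_n = μ_nC_ox · (W/L) = 2.15 mA/V².
Assume saturation: I_D = ½ k_n V_ov² = 0.5 × 2.15 × 1.95² = 4.09 mA, giving V_DS = V_DD − I_D R_D = 4.83 − 4.09 × 2.42 = -5.06 V.
But -5.06 V < V_ov = 1.95 V, so the device is actually in triode.
In triode I_D = k_n[V_ov V_DS − ½ V_DS²] and I_D = (V_DD − V_DS)/R_D. Equating: 2.6 V_DS² − 11.15 V_DS + 4.83 = 0, giving V_DS = 0.489 V (the root below V_ov).
I_D = (4.83 − 0.489) / 2.42 = 1.79 mA.

I_D = 1.79 mA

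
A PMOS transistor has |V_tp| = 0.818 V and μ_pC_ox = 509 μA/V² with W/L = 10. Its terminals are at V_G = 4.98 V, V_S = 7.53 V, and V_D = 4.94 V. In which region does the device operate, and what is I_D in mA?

Saturation; I_D = 7.63 mA

V_SG = V_S − V_G = 7.53 − 4.98 = 2.55 V; V_SD = V_S − V_D = 7.53 − 4.94 = 2.59 V.
k_p = μ_pC_ox · (W/L) = 5.09 mA/V².
V_ov = V_SG − |V_tp| = 2.55 − 0.818 = 1.73 V.
Since V_SD = 2.59 V ≥ V_ov = 1.73 V, the device is in saturation.
I_D = ½ k_p V_ov² = 0.5 × 5.09 × 1.73² = 7.63 mA.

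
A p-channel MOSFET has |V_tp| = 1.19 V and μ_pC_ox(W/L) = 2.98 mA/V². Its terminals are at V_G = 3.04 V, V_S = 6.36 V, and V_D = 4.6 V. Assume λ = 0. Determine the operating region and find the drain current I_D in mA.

Triode; I_D = 6.56 mA

V_SG = V_S − V_G = 6.36 − 3.04 = 3.32 V; V_SD = V_S − V_D = 6.36 − 4.6 = 1.76 V.
V_ov = V_SG − |V_tp| = 3.32 − 1.19 = 2.13 V.
Since V_SD = 1.76 V < V_ov = 2.13 V, the device is in the triode region.
I_D = k_p [V_ov · V_SD − ½ V_SD²] = 2.98 × [2.13 × 1.76 − 0.5 × 1.76²] = 6.56 mA.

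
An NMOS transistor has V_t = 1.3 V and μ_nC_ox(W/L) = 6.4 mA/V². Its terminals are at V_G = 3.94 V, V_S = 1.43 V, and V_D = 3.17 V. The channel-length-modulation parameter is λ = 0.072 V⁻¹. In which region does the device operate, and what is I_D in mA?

Saturation; I_D = 5.27 mA

V_GS = V_G − V_S = 3.94 − 1.43 = 2.51 V; V_DS = V_D − V_S = 3.17 − 1.43 = 1.74 V.
V_ov = V_GS − V_t = 2.51 − 1.3 = 1.21 V.
Since V_DS = 1.74 V ≥ V_ov = 1.21 V, the device is in saturation.
I_D = ½ k_n V_ov² (1 + λ V_DS) = 0.5 × 6.4 × 1.21² × (1 + 0.072 × 1.74) = 5.27 mA.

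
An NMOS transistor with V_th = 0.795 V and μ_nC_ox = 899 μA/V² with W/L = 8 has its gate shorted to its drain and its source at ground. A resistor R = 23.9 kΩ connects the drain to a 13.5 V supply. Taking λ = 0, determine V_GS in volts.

With gate tied to drain, V_GS = V_DS ≥ V_GS − V_th, so the device is in saturation.
k_n = μ_nC_ox · (W/L) = 7.192 mA/V².
KCL at the drain: ½ k_n (V_GS − V_th)² = (V_DD − V_GS)/R.
Let x = V_GS − 0.795. Then 85.9 x² + x − 12.71 = 0, giving x = 0.379 V (positive root), so V_GS = 1.17 V.
I_D = (V_DD − V_GS)/R = (13.5 − 1.17) / 23.9 = 0.516 mA.

V_GS = 1.17 V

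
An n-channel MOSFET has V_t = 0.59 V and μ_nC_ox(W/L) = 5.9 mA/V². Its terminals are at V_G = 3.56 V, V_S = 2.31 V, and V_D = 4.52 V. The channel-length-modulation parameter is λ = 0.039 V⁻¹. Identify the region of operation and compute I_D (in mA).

Saturation; I_D = 1.40 mA

V_GS = V_G − V_S = 3.56 − 2.31 = 1.25 V; V_DS = V_D − V_S = 4.52 − 2.31 = 2.21 V.
V_ov = V_GS − V_t = 1.25 − 0.59 = 0.66 V.
Since V_DS = 2.21 V ≥ V_ov = 0.66 V, the device is in saturation.
I_D = ½ k_n V_ov² (1 + λ V_DS) = 0.5 × 5.9 × 0.66² × (1 + 0.039 × 2.21) = 1.4 mA.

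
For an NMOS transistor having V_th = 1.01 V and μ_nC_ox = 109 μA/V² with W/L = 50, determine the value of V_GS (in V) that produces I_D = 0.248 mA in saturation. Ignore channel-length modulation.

k_n = μ_nC_ox · (W/L) = 5.45 mA/V².
In saturation I_D = ½ k_n (V_GS − V_th)², so V_GS − V_th = √(2 I_D / k_n) = √(2 × 0.248 / 5.45) = 0.302 V.
V_GS = 1.01 + 0.302 = 1.31 V.

V_GS = 1.31 V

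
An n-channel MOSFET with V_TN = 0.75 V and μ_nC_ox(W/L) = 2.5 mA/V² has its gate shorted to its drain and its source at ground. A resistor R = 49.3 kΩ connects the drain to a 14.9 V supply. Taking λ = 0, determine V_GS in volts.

With gate tied to drain, V_GS = V_DS ≥ V_GS − V_TN, so the device is in saturation.
KCL at the drain: ½ k_n (V_GS − V_TN)² = (V_DD − V_GS)/R.
Let x = V_GS − 0.75. Then 61.6 x² + x − 14.15 = 0, giving x = 0.471 V (positive root), so V_GS = 1.22 V.
I_D = (V_DD − V_GS)/R = (14.9 − 1.22) / 49.3 = 0.277 mA.

V_GS = 1.22 V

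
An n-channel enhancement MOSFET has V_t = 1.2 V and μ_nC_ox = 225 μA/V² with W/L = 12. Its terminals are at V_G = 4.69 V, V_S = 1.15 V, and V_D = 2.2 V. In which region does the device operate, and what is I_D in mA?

V_GS = V_G − V_S = 4.69 − 1.15 = 3.54 V; V_DS = V_D − V_S = 2.2 − 1.15 = 1.05 V.
k_n = μ_nC_ox · (W/L) = 2.7 mA/V².
V_ov = V_GS − V_t = 3.54 − 1.2 = 2.34 V.
Since V_DS = 1.05 V < V_ov = 2.34 V, the device is in the triode region.
I_D = k_n [V_ov · V_DS − ½ V_DS²] = 2.7 × [2.34 × 1.05 − 0.5 × 1.05²] = 5.15 mA.

Triode; I_D = 5.15 mA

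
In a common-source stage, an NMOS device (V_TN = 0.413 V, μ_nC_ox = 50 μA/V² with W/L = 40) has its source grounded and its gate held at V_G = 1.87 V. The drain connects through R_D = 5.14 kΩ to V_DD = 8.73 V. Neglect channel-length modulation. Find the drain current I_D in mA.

I_D = 1.56 mA

V_GS = V_G = 1.87 V, so V_ov = 1.87 − 0.413 = 1.46 V.
k_n = μ_nC_ox · (W/L) = 2 mA/V².
Assume saturation: I_D = ½ k_n V_ov² = 0.5 × 2 × 1.46² = 2.12 mA, giving V_DS = V_DD − I_D R_D = 8.73 − 2.12 × 5.14 = -2.18 V.
But -2.18 V < V_ov = 1.46 V, so the device is actually in triode.
In triode I_D = k_n[V_ov V_DS − ½ V_DS²] and I_D = (V_DD − V_DS)/R_D. Equating: 5.14 V_DS² − 15.98 V_DS + 8.73 = 0, giving V_DS = 0.707 V (the root below V_ov).
I_D = (8.73 − 0.707) / 5.14 = 1.56 mA.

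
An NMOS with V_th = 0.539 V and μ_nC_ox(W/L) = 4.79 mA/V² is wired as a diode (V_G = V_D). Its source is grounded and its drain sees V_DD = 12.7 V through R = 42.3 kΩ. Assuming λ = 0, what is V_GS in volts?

V_GS = 0.881 V

With gate tied to drain, V_GS = V_DS ≥ V_GS − V_th, so the device is in saturation.
KCL at the drain: ½ k_n (V_GS − V_th)² = (V_DD − V_GS)/R.
Let x = V_GS − 0.539. Then 101 x² + x − 12.16 = 0, giving x = 0.342 V (positive root), so V_GS = 0.881 V.
I_D = (V_DD − V_GS)/R = (12.7 − 0.881) / 42.3 = 0.279 mA.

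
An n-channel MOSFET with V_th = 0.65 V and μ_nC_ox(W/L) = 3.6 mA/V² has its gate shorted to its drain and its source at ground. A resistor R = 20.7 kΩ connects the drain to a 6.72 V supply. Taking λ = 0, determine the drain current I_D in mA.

I_D = 0.274 mA

With gate tied to drain, V_GS = V_DS ≥ V_GS − V_th, so the device is in saturation.
KCL at the drain: ½ k_n (V_GS − V_th)² = (V_DD − V_GS)/R.
Let x = V_GS − 0.65. Then 37.3 x² + x − 6.07 = 0, giving x = 0.39 V (positive root), so V_GS = 1.04 V.
I_D = (V_DD − V_GS)/R = (6.72 − 1.04) / 20.7 = 0.274 mA.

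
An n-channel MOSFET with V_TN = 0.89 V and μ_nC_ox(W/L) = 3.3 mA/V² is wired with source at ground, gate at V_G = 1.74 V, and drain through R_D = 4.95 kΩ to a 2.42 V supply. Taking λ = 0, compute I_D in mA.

I_D = 0.452 mA

V_GS = V_G = 1.74 V, so V_ov = 1.74 − 0.89 = 0.85 V.
Assume saturation: I_D = ½ k_n V_ov² = 0.5 × 3.3 × 0.85² = 1.19 mA, giving V_DS = V_DD − I_D R_D = 2.42 − 1.19 × 4.95 = -3.48 V.
But -3.48 V < V_ov = 0.85 V, so the device is actually in triode.
In triode I_D = k_n[V_ov V_DS − ½ V_DS²] and I_D = (V_DD − V_DS)/R_D. Equating: 8.17 V_DS² − 14.88 V_DS + 2.42 = 0, giving V_DS = 0.18 V (the root below V_ov).
I_D = (2.42 − 0.18) / 4.95 = 0.452 mA.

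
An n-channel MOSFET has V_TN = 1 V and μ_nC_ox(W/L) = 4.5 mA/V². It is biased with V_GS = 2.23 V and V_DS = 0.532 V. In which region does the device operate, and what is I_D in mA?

V_ov = V_GS − V_TN = 2.23 − 1 = 1.23 V.
Since V_DS = 0.532 V < V_ov = 1.23 V, the device is in the triode region.
I_D = k_n [V_ov · V_DS − ½ V_DS²] = 4.5 × [1.23 × 0.532 − 0.5 × 0.532²] = 2.31 mA.

Triode; I_D = 2.31 mA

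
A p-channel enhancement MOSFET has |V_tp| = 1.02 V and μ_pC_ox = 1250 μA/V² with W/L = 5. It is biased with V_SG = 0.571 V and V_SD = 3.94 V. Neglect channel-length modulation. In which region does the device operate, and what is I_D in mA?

V_SG = 0.571 V < |V_tp| = 1.02 V, so the transistor is in cutoff.

Cutoff; I_D = 0 mA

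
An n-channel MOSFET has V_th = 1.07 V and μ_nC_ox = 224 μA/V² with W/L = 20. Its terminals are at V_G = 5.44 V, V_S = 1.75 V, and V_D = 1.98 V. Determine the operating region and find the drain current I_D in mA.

Triode; I_D = 2.58 mA

V_GS = V_G − V_S = 5.44 − 1.75 = 3.69 V; V_DS = V_D − V_S = 1.98 − 1.75 = 0.23 V.
k_n = μ_nC_ox · (W/L) = 4.48 mA/V².
V_ov = V_GS − V_th = 3.69 − 1.07 = 2.62 V.
Since V_DS = 0.23 V < V_ov = 2.62 V, the device is in the triode region.
I_D = k_n [V_ov · V_DS − ½ V_DS²] = 4.48 × [2.62 × 0.23 − 0.5 × 0.23²] = 2.58 mA.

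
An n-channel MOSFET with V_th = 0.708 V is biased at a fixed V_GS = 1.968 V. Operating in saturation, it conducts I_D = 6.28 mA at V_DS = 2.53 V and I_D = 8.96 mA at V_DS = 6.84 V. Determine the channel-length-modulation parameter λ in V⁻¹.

λ = 0.132 V⁻¹

With V_GS fixed, I_D ∝ (1 + λ V_DS) in saturation, so I_D2/I_D1 = (1 + λ V_DS2)/(1 + λ V_DS1).
8.96/6.28 = 1.427 = (1 + 6.84 λ)/(1 + 2.53 λ).
Solving: λ (I_D1 V_DS2 − I_D2 V_DS1) = I_D2 − I_D1, so λ = (8.96 − 6.28) / (6.28 × 6.84 − 8.96 × 2.53) = 2.68 / 20.3 = 0.132 V⁻¹.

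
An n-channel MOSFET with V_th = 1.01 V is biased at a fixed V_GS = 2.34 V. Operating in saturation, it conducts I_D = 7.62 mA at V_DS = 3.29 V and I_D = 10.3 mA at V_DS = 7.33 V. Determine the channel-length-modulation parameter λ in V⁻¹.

With V_GS fixed, I_D ∝ (1 + λ V_DS) in saturation, so I_D2/I_D1 = (1 + λ V_DS2)/(1 + λ V_DS1).
10.3/7.62 = 1.352 = (1 + 7.33 λ)/(1 + 3.29 λ).
Solving: λ (I_D1 V_DS2 − I_D2 V_DS1) = I_D2 − I_D1, so λ = (10.3 − 7.62) / (7.62 × 7.33 − 10.3 × 3.29) = 2.68 / 22 = 0.122 V⁻¹.

λ = 0.122 V⁻¹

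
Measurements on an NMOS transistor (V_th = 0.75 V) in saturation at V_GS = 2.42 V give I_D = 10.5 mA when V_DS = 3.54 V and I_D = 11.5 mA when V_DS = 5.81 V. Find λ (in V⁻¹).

With V_GS fixed, I_D ∝ (1 + λ V_DS) in saturation, so I_D2/I_D1 = (1 + λ V_DS2)/(1 + λ V_DS1).
11.5/10.5 = 1.095 = (1 + 5.81 λ)/(1 + 3.54 λ).
Solving: λ (I_D1 V_DS2 − I_D2 V_DS1) = I_D2 − I_D1, so λ = (11.5 − 10.5) / (10.5 × 5.81 − 11.5 × 3.54) = 1 / 20.3 = 0.0493 V⁻¹.

λ = 0.0493 V⁻¹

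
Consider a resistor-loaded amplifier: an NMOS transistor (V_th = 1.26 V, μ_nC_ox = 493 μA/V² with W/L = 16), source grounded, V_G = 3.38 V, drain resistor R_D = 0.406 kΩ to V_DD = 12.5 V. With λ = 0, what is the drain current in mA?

V_GS = V_G = 3.38 V, so V_ov = 3.38 − 1.26 = 2.12 V.
k_n = μ_nC_ox · (W/L) = 7.888 mA/V².
Assume saturation: I_D = ½ k_n V_ov² = 0.5 × 7.888 × 2.12² = 17.7 mA, giving V_DS = V_DD − I_D R_D = 12.5 − 17.7 × 0.406 = 5.3 V.
V_DS = 5.3 V ≥ V_ov = 2.12 V, confirming saturation.

I_D = 17.7 mA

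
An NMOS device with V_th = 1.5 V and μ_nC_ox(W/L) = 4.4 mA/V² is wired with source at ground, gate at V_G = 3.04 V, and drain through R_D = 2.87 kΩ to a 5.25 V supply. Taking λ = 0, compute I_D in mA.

I_D = 1.73 mA

V_GS = V_G = 3.04 V, so V_ov = 3.04 − 1.5 = 1.54 V.
Assume saturation: I_D = ½ k_n V_ov² = 0.5 × 4.4 × 1.54² = 5.22 mA, giving V_DS = V_DD − I_D R_D = 5.25 − 5.22 × 2.87 = -9.72 V.
But -9.72 V < V_ov = 1.54 V, so the device is actually in triode.
In triode I_D = k_n[V_ov V_DS − ½ V_DS²] and I_D = (V_DD − V_DS)/R_D. Equating: 6.31 V_DS² − 20.45 V_DS + 5.25 = 0, giving V_DS = 0.281 V (the root below V_ov).
I_D = (5.25 − 0.281) / 2.87 = 1.73 mA.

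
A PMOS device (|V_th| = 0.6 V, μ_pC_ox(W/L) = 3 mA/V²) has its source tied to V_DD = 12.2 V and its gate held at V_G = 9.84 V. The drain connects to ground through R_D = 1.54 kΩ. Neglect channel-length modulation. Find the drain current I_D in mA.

V_SG = V_DD − V_G = 12.2 − 9.84 = 2.36 V, so V_ov = 2.36 − 0.6 = 1.76 V.
Assume saturation: I_D = ½ k_p V_ov² = 0.5 × 3 × 1.76² = 4.65 mA, giving V_SD = V_DD − I_D R_D = 12.2 − 4.65 × 1.54 = 5.04 V.
V_SD = 5.04 V ≥ V_ov = 1.76 V, confirming saturation.

I_D = 4.65 mA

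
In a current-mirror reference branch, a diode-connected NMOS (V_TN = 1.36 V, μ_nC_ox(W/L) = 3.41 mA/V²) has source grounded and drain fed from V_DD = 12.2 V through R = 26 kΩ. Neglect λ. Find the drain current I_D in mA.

With gate tied to drain, V_GS = V_DS ≥ V_GS − V_TN, so the device is in saturation.
KCL at the drain: ½ k_n (V_GS − V_TN)² = (V_DD − V_GS)/R.
Let x = V_GS − 1.36. Then 44.3 x² + x − 10.84 = 0, giving x = 0.483 V (positive root), so V_GS = 1.84 V.
I_D = (V_DD − V_GS)/R = (12.2 − 1.84) / 26 = 0.398 mA.

I_D = 0.398 mA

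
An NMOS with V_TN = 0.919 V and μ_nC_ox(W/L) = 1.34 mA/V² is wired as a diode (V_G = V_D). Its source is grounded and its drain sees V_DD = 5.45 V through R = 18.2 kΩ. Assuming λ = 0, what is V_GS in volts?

V_GS = 1.49 V

With gate tied to drain, V_GS = V_DS ≥ V_GS − V_TN, so the device is in saturation.
KCL at the drain: ½ k_n (V_GS − V_TN)² = (V_DD − V_GS)/R.
Let x = V_GS − 0.919. Then 12.2 x² + x − 4.531 = 0, giving x = 0.57 V (positive root), so V_GS = 1.49 V.
I_D = (V_DD − V_GS)/R = (5.45 − 1.49) / 18.2 = 0.218 mA.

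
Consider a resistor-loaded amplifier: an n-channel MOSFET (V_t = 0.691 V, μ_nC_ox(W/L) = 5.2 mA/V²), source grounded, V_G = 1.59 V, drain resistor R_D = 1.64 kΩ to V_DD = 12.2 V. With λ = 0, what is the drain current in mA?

V_GS = V_G = 1.59 V, so V_ov = 1.59 − 0.691 = 0.899 V.
Assume saturation: I_D = ½ k_n V_ov² = 0.5 × 5.2 × 0.899² = 2.1 mA, giving V_DS = V_DD − I_D R_D = 12.2 − 2.1 × 1.64 = 8.75 V.
V_DS = 8.75 V ≥ V_ov = 0.899 V, confirming saturation.

I_D = 2.10 mA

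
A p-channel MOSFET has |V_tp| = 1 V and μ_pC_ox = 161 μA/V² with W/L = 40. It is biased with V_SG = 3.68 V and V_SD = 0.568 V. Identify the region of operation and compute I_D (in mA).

k_p = μ_pC_ox · (W/L) = 6.44 mA/V².
V_ov = V_SG − |V_tp| = 3.68 − 1 = 2.68 V.
Since V_SD = 0.568 V < V_ov = 2.68 V, the device is in the triode region.
I_D = k_p [V_ov · V_SD − ½ V_SD²] = 6.44 × [2.68 × 0.568 − 0.5 × 0.568²] = 8.76 mA.

Triode; I_D = 8.76 mA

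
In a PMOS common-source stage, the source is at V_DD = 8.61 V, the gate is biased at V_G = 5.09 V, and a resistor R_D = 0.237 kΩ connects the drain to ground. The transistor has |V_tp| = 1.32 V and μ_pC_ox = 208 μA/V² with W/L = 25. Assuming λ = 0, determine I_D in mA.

V_SG = V_DD − V_G = 8.61 − 5.09 = 3.52 V, so V_ov = 3.52 − 1.32 = 2.2 V.
k_p = μ_pC_ox · (W/L) = 5.2 mA/V².
Assume saturation: I_D = ½ k_p V_ov² = 0.5 × 5.2 × 2.2² = 12.6 mA, giving V_SD = V_DD − I_D R_D = 8.61 − 12.6 × 0.237 = 5.63 V.
V_SD = 5.63 V ≥ V_ov = 2.2 V, confirming saturation.

I_D = 12.6 mA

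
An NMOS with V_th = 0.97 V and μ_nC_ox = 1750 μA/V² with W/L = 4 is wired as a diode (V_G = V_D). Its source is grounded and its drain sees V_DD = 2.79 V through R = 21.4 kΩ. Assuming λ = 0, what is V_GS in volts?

V_GS = 1.12 V

With gate tied to drain, V_GS = V_DS ≥ V_GS − V_th, so the device is in saturation.
k_n = μ_nC_ox · (W/L) = 7 mA/V².
KCL at the drain: ½ k_n (V_GS − V_th)² = (V_DD − V_GS)/R.
Let x = V_GS − 0.97. Then 74.9 x² + x − 1.82 = 0, giving x = 0.149 V (positive root), so V_GS = 1.12 V.
I_D = (V_DD − V_GS)/R = (2.79 − 1.12) / 21.4 = 0.0781 mA.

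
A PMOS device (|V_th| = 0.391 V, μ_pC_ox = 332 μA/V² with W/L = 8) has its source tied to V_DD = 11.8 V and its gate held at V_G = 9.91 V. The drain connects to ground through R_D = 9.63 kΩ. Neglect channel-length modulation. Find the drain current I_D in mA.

V_SG = V_DD − V_G = 11.8 − 9.91 = 1.89 V, so V_ov = 1.89 − 0.391 = 1.5 V.
k_p = μ_pC_ox · (W/L) = 2.656 mA/V².
Assume saturation: I_D = ½ k_p V_ov² = 0.5 × 2.656 × 1.5² = 2.98 mA, giving V_SD = V_DD − I_D R_D = 11.8 − 2.98 × 9.63 = -16.9 V.
But -16.9 V < V_ov = 1.5 V, so the device is actually in triode.
In triode I_D = k_p[V_ov V_SD − ½ V_SD²] and I_D = (V_DD − V_SD)/R_D. Equating: 12.8 V_SD² − 39.34 V_SD + 11.8 = 0, giving V_SD = 0.337 V (the root below V_ov).
I_D = (11.8 − 0.337) / 9.63 = 1.19 mA.

I_D = 1.19 mA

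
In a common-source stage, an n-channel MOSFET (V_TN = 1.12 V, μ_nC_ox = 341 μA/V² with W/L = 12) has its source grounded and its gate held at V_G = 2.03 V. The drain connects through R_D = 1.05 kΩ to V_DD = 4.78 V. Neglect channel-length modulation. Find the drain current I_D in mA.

V_GS = V_G = 2.03 V, so V_ov = 2.03 − 1.12 = 0.91 V.
k_n = μ_nC_ox · (W/L) = 4.092 mA/V².
Assume saturation: I_D = ½ k_n V_ov² = 0.5 × 4.092 × 0.91² = 1.69 mA, giving V_DS = V_DD − I_D R_D = 4.78 − 1.69 × 1.05 = 3 V.
V_DS = 3 V ≥ V_ov = 0.91 V, confirming saturation.

I_D = 1.69 mA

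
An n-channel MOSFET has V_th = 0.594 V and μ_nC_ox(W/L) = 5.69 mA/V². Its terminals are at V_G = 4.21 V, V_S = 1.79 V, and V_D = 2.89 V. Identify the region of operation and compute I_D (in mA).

Triode; I_D = 7.99 mA

V_GS = V_G − V_S = 4.21 − 1.79 = 2.42 V; V_DS = V_D − V_S = 2.89 − 1.79 = 1.1 V.
V_ov = V_GS − V_th = 2.42 − 0.594 = 1.83 V.
Since V_DS = 1.1 V < V_ov = 1.83 V, the device is in the triode region.
I_D = k_n [V_ov · V_DS − ½ V_DS²] = 5.69 × [1.83 × 1.1 − 0.5 × 1.1²] = 7.99 mA.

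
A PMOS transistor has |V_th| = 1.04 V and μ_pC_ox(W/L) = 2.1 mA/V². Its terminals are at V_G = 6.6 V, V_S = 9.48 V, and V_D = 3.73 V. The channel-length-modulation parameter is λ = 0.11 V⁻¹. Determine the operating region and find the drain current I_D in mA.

Saturation; I_D = 5.80 mA

V_SG = V_S − V_G = 9.48 − 6.6 = 2.88 V; V_SD = V_S − V_D = 9.48 − 3.73 = 5.75 V.
V_ov = V_SG − |V_th| = 2.88 − 1.04 = 1.84 V.
Since V_SD = 5.75 V ≥ V_ov = 1.84 V, the device is in saturation.
I_D = ½ k_p V_ov² (1 + λ V_SD) = 0.5 × 2.1 × 1.84² × (1 + 0.11 × 5.75) = 5.8 mA.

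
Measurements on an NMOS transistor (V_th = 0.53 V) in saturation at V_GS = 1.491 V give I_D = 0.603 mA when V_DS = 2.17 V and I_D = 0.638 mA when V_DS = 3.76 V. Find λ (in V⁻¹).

With V_GS fixed, I_D ∝ (1 + λ V_DS) in saturation, so I_D2/I_D1 = (1 + λ V_DS2)/(1 + λ V_DS1).
0.638/0.603 = 1.058 = (1 + 3.76 λ)/(1 + 2.17 λ).
Solving: λ (I_D1 V_DS2 − I_D2 V_DS1) = I_D2 − I_D1, so λ = (0.638 − 0.603) / (0.603 × 3.76 − 0.638 × 2.17) = 0.035 / 0.883 = 0.0396 V⁻¹.

λ = 0.0396 V⁻¹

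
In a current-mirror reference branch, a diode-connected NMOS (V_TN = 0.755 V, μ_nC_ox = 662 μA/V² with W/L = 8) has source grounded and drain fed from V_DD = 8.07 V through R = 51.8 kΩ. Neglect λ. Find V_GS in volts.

V_GS = 0.982 V

With gate tied to drain, V_GS = V_DS ≥ V_GS − V_TN, so the device is in saturation.
k_n = μ_nC_ox · (W/L) = 5.296 mA/V².
KCL at the drain: ½ k_n (V_GS − V_TN)² = (V_DD − V_GS)/R.
Let x = V_GS − 0.755. Then 137 x² + x − 7.315 = 0, giving x = 0.227 V (positive root), so V_GS = 0.982 V.
I_D = (V_DD − V_GS)/R = (8.07 − 0.982) / 51.8 = 0.137 mA.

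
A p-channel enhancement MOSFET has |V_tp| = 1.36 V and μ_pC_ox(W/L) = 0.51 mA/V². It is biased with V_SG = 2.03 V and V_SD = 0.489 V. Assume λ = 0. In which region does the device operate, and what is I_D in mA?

V_ov = V_SG − |V_tp| = 2.03 − 1.36 = 0.67 V.
Since V_SD = 0.489 V < V_ov = 0.67 V, the device is in the triode region.
I_D = k_p [V_ov · V_SD − ½ V_SD²] = 0.51 × [0.67 × 0.489 − 0.5 × 0.489²] = 0.106 mA.

Triode; I_D = 0.106 mA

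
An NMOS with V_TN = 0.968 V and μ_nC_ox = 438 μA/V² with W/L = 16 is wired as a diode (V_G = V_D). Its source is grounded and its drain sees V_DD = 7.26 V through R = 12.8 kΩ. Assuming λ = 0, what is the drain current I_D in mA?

I_D = 0.463 mA

With gate tied to drain, V_GS = V_DS ≥ V_GS − V_TN, so the device is in saturation.
k_n = μ_nC_ox · (W/L) = 7.008 mA/V².
KCL at the drain: ½ k_n (V_GS − V_TN)² = (V_DD − V_GS)/R.
Let x = V_GS − 0.968. Then 44.9 x² + x − 6.292 = 0, giving x = 0.364 V (positive root), so V_GS = 1.33 V.
I_D = (V_DD − V_GS)/R = (7.26 − 1.33) / 12.8 = 0.463 mA.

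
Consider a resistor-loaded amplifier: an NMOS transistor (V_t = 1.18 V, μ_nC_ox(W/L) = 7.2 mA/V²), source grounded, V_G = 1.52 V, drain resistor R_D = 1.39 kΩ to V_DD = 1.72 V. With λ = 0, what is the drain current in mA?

I_D = 0.416 mA

V_GS = V_G = 1.52 V, so V_ov = 1.52 − 1.18 = 0.34 V.
Assume saturation: I_D = ½ k_n V_ov² = 0.5 × 7.2 × 0.34² = 0.416 mA, giving V_DS = V_DD − I_D R_D = 1.72 − 0.416 × 1.39 = 1.14 V.
V_DS = 1.14 V ≥ V_ov = 0.34 V, confirming saturation.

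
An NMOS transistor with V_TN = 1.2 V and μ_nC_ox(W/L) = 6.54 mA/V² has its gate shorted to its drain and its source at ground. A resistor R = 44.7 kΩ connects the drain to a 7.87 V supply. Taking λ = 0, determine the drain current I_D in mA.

With gate tied to drain, V_GS = V_DS ≥ V_GS − V_TN, so the device is in saturation.
KCL at the drain: ½ k_n (V_GS − V_TN)² = (V_DD − V_GS)/R.
Let x = V_GS − 1.2. Then 146 x² + x − 6.67 = 0, giving x = 0.21 V (positive root), so V_GS = 1.41 V.
I_D = (V_DD − V_GS)/R = (7.87 − 1.41) / 44.7 = 0.145 mA.

I_D = 0.145 mA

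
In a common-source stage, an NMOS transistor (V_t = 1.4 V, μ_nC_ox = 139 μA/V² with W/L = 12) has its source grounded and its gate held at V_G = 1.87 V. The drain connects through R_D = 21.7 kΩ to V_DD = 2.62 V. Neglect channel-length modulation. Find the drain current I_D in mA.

V_GS = V_G = 1.87 V, so V_ov = 1.87 − 1.4 = 0.47 V.
k_n = μ_nC_ox · (W/L) = 1.668 mA/V².
Assume saturation: I_D = ½ k_n V_ov² = 0.5 × 1.668 × 0.47² = 0.184 mA, giving V_DS = V_DD − I_D R_D = 2.62 − 0.184 × 21.7 = -1.38 V.
But -1.38 V < V_ov = 0.47 V, so the device is actually in triode.
In triode I_D = k_n[V_ov V_DS − ½ V_DS²] and I_D = (V_DD − V_DS)/R_D. Equating: 18.1 V_DS² − 18.01 V_DS + 2.62 = 0, giving V_DS = 0.177 V (the root below V_ov).
I_D = (2.62 − 0.177) / 21.7 = 0.113 mA.

I_D = 0.113 mA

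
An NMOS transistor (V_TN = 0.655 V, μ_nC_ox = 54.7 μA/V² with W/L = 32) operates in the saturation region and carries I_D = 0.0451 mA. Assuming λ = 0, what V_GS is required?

k_n = μ_nC_ox · (W/L) = 1.75 mA/V².
In saturation I_D = ½ k_n (V_GS − V_TN)², so V_GS − V_TN = √(2 I_D / k_n) = √(2 × 0.0451 / 1.75) = 0.227 V.
V_GS = 0.655 + 0.227 = 0.882 V.

V_GS = 0.882 V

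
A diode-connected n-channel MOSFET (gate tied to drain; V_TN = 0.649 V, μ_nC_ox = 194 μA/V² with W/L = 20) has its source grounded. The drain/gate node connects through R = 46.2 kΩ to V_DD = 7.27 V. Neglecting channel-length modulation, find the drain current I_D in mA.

I_D = 0.138 mA

With gate tied to drain, V_GS = V_DS ≥ V_GS − V_TN, so the device is in saturation.
k_n = μ_nC_ox · (W/L) = 3.88 mA/V².
KCL at the drain: ½ k_n (V_GS − V_TN)² = (V_DD − V_GS)/R.
Let x = V_GS − 0.649. Then 89.6 x² + x − 6.621 = 0, giving x = 0.266 V (positive root), so V_GS = 0.915 V.
I_D = (V_DD − V_GS)/R = (7.27 − 0.915) / 46.2 = 0.138 mA.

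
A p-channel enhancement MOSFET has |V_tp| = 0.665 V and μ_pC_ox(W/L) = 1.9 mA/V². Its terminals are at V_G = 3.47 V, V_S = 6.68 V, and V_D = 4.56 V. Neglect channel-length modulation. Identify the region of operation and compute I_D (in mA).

V_SG = V_S − V_G = 6.68 − 3.47 = 3.21 V; V_SD = V_S − V_D = 6.68 − 4.56 = 2.12 V.
V_ov = V_SG − |V_tp| = 3.21 − 0.665 = 2.54 V.
Since V_SD = 2.12 V < V_ov = 2.54 V, the device is in the triode region.
I_D = k_p [V_ov · V_SD − ½ V_SD²] = 1.9 × [2.54 × 2.12 − 0.5 × 2.12²] = 5.98 mA.

Triode; I_D = 5.98 mA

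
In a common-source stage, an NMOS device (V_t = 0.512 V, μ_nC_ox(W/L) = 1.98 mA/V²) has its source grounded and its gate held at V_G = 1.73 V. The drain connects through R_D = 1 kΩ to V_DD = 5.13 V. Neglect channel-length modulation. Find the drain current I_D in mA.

I_D = 1.47 mA

V_GS = V_G = 1.73 V, so V_ov = 1.73 − 0.512 = 1.22 V.
Assume saturation: I_D = ½ k_n V_ov² = 0.5 × 1.98 × 1.22² = 1.47 mA, giving V_DS = V_DD − I_D R_D = 5.13 − 1.47 × 1 = 3.66 V.
V_DS = 3.66 V ≥ V_ov = 1.22 V, confirming saturation.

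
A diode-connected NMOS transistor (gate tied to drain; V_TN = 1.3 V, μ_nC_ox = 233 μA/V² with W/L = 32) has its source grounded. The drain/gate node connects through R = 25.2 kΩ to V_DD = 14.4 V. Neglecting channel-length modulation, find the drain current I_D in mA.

I_D = 0.505 mA

With gate tied to drain, V_GS = V_DS ≥ V_GS − V_TN, so the device is in saturation.
k_n = μ_nC_ox · (W/L) = 7.456 mA/V².
KCL at the drain: ½ k_n (V_GS − V_TN)² = (V_DD − V_GS)/R.
Let x = V_GS − 1.3. Then 93.9 x² + x − 13.1 = 0, giving x = 0.368 V (positive root), so V_GS = 1.67 V.
I_D = (V_DD − V_GS)/R = (14.4 − 1.67) / 25.2 = 0.505 mA.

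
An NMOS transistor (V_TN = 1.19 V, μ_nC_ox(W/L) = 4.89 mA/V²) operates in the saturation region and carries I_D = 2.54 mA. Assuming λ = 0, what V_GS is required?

V_GS = 2.21 V

In saturation I_D = ½ k_n (V_GS − V_TN)², so V_GS − V_TN = √(2 I_D / k_n) = √(2 × 2.54 / 4.89) = 1.02 V.
V_GS = 1.19 + 1.02 = 2.21 V.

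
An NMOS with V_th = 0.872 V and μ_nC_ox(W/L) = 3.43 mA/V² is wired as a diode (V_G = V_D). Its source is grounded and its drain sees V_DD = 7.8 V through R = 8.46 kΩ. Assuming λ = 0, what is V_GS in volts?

V_GS = 1.53 V

With gate tied to drain, V_GS = V_DS ≥ V_GS − V_th, so the device is in saturation.
KCL at the drain: ½ k_n (V_GS − V_th)² = (V_DD − V_GS)/R.
Let x = V_GS − 0.872. Then 14.5 x² + x − 6.928 = 0, giving x = 0.657 V (positive root), so V_GS = 1.53 V.
I_D = (V_DD − V_GS)/R = (7.8 − 1.53) / 8.46 = 0.741 mA.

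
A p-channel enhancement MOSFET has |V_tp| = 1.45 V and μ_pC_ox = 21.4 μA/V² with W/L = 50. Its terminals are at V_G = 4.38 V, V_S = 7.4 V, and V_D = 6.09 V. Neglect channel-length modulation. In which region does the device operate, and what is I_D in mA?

Triode; I_D = 1.28 mA

V_SG = V_S − V_G = 7.4 − 4.38 = 3.02 V; V_SD = V_S − V_D = 7.4 − 6.09 = 1.31 V.
k_p = μ_pC_ox · (W/L) = 1.07 mA/V².
V_ov = V_SG − |V_tp| = 3.02 − 1.45 = 1.57 V.
Since V_SD = 1.31 V < V_ov = 1.57 V, the device is in the triode region.
I_D = k_p [V_ov · V_SD − ½ V_SD²] = 1.07 × [1.57 × 1.31 − 0.5 × 1.31²] = 1.28 mA.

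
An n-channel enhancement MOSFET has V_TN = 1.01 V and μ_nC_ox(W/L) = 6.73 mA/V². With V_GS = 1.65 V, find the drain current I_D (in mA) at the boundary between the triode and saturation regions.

At the boundary V_DS = V_ov = V_GS − V_TN = 1.65 − 1.01 = 0.64 V.
I_D = ½ k_n V_ov² = 0.5 × 6.73 × 0.64² = 1.38 mA.

I_D = 1.38 mA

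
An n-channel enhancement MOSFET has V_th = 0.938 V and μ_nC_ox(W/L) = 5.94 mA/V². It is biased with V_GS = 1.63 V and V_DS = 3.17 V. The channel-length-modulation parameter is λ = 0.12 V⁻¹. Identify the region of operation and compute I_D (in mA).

V_ov = V_GS − V_th = 1.63 − 0.938 = 0.692 V.
Since V_DS = 3.17 V ≥ V_ov = 0.692 V, the device is in saturation.
I_D = ½ k_n V_ov² (1 + λ V_DS) = 0.5 × 5.94 × 0.692² × (1 + 0.12 × 3.17) = 1.96 mA.

Saturation; I_D = 1.96 mA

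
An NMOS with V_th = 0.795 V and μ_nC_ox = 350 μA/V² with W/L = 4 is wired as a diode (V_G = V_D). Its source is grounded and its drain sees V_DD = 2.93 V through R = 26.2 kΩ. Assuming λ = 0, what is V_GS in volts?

V_GS = 1.11 V

With gate tied to drain, V_GS = V_DS ≥ V_GS − V_th, so the device is in saturation.
k_n = μ_nC_ox · (W/L) = 1.4 mA/V².
KCL at the drain: ½ k_n (V_GS − V_th)² = (V_DD − V_GS)/R.
Let x = V_GS − 0.795. Then 18.3 x² + x − 2.135 = 0, giving x = 0.315 V (positive root), so V_GS = 1.11 V.
I_D = (V_DD − V_GS)/R = (2.93 − 1.11) / 26.2 = 0.0695 mA.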